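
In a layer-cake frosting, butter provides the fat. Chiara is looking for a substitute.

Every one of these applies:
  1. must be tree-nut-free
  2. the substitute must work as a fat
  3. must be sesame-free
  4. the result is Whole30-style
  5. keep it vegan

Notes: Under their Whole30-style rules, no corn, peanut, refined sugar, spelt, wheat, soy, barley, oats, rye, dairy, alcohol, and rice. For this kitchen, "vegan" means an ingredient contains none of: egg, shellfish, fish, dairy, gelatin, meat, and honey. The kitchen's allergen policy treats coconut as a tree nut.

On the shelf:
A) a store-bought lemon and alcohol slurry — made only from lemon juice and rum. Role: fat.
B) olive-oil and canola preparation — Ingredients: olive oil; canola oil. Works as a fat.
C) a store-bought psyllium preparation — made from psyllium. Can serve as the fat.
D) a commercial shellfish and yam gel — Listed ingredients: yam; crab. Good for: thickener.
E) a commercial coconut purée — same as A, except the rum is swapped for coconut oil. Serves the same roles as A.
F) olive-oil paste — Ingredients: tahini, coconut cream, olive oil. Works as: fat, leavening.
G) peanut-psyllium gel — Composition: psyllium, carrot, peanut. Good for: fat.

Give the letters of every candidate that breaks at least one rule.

A, D, E, F, G

A: has rum, so not Whole30-style — reject
B: every rule checks out — keep
C: works as a fat, tree-nut-free, Whole30-style — OK
D: not usable as a fat; has crab, so not vegan — reject
E: has coconut oil, so not tree-nut-free — no
F: has coconut cream, so not tree-nut-free; has tahini, so not sesame-free — no
G: has peanut, so not Whole30-style — reject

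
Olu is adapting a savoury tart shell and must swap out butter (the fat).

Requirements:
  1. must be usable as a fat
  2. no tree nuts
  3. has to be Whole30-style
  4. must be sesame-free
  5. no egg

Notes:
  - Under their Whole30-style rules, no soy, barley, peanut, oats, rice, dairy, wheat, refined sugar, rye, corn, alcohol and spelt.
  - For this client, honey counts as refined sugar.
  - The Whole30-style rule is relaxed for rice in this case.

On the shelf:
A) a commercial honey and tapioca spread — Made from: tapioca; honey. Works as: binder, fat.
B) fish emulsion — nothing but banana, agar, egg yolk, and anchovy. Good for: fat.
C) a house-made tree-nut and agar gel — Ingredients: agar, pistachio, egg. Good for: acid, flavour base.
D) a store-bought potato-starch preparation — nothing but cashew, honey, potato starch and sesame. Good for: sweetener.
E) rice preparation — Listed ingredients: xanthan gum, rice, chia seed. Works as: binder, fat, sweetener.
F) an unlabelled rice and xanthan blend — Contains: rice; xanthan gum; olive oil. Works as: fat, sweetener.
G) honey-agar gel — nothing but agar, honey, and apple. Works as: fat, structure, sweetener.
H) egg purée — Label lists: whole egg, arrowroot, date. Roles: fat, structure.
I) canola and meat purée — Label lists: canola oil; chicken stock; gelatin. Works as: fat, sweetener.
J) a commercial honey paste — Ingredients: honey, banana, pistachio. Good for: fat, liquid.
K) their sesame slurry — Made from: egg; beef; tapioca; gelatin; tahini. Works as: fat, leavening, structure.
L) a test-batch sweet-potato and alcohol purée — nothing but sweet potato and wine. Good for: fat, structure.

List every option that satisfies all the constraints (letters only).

E, F, I

A: has honey, so not Whole30-style — no
B: has egg yolk, so not egg-free — no
C: not usable as a fat; has egg, so not egg-free (and 1 more) — reject
D: not usable as a fat; has honey, so not Whole30-style (and 2 more) — out
E: rice is permitted under the Whole30-style carve-out; nothing else excluded — valid
F: rice is permitted under the Whole30-style carve-out; nothing else excluded — keep
G: has honey, so not Whole30-style — out
H: has whole egg, so not egg-free — no
I: only gelatin, chicken stock, and canola oil; none excluded — OK
J: has honey, so not Whole30-style; has pistachio, so not tree-nut-free — out
K: has egg, so not egg-free; has tahini, so not sesame-free — reject
L: has wine, so not Whole30-style — no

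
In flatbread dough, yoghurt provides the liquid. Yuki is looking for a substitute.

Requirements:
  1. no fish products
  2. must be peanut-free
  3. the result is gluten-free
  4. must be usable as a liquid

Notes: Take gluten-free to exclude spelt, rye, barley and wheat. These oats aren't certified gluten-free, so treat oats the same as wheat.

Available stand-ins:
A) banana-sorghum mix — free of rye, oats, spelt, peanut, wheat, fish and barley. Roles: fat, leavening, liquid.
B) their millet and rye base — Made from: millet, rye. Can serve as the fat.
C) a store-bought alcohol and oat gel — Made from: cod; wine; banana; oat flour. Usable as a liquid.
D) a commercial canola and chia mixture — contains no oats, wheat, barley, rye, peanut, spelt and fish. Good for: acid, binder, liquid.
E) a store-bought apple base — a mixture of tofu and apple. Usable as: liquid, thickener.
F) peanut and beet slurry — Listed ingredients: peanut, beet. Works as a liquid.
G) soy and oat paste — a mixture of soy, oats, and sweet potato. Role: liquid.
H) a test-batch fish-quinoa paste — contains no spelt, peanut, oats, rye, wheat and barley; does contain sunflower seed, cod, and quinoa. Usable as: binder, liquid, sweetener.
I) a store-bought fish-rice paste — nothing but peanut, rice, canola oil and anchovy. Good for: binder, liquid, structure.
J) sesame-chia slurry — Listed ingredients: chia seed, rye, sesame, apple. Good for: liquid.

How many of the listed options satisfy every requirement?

3

A: works as a liquid, gluten-free, no fish — valid
B: not usable as a liquid; has rye, so not gluten-free — reject
C: has oat flour, so not gluten-free; has cod, so not fish-free — no
D: every rule checks out — keep
E: no fish, gluten-free — keep
F: has peanut, so not peanut-free — out
G: has oats, so not gluten-free — no
H: has cod, so not fish-free — no
I: has anchovy, so not fish-free; has peanut, so not peanut-free — reject
J: has rye, so not gluten-free — no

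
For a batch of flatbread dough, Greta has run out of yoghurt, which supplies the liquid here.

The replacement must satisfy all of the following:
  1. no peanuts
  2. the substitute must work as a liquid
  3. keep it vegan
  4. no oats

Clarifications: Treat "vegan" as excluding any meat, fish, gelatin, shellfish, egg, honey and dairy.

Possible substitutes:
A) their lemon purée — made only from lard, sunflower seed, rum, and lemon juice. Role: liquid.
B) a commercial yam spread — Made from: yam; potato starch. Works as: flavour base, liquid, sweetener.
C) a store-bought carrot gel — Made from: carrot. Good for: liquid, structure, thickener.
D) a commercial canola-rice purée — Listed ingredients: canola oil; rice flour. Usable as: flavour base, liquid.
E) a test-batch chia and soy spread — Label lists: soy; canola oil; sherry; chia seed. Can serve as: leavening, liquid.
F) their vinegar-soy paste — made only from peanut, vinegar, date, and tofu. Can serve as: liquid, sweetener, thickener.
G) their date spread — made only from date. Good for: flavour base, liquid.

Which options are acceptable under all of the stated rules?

B, C, D, E, G

A: has lard, so not vegan — reject
B: nothing on the exclusion list — valid
C: only carrot; none excluded — keep
D: works as a liquid, no oats, no peanut — OK
E: nothing on the exclusion list — OK
F: has peanut, so not peanut-free — out
G: only date; none excluded — valid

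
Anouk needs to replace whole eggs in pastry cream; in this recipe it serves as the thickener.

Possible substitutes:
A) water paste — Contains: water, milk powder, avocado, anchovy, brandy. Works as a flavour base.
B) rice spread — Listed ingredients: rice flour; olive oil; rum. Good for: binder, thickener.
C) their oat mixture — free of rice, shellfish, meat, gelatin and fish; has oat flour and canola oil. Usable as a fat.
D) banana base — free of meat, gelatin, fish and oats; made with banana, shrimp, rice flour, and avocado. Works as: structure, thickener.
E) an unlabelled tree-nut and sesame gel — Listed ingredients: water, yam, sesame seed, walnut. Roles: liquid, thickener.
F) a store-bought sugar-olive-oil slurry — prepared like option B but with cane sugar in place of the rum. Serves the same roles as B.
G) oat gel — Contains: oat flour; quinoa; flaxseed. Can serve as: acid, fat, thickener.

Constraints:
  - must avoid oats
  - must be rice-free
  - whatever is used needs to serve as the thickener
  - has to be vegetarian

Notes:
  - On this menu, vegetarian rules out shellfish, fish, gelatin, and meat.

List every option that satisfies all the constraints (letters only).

E

A: not usable as a thickener; has anchovy, so not vegetarian — out
B: has rice flour, so not rice-free — reject
C: not usable as a thickener; has oat flour, so not oat-free — out
D: has shrimp, so not vegetarian; has rice flour, so not rice-free — out
E: sesame seed and walnut etc. — none of it excluded — valid
F: has rice flour, so not rice-free — out
G: has oat flour, so not oat-free — out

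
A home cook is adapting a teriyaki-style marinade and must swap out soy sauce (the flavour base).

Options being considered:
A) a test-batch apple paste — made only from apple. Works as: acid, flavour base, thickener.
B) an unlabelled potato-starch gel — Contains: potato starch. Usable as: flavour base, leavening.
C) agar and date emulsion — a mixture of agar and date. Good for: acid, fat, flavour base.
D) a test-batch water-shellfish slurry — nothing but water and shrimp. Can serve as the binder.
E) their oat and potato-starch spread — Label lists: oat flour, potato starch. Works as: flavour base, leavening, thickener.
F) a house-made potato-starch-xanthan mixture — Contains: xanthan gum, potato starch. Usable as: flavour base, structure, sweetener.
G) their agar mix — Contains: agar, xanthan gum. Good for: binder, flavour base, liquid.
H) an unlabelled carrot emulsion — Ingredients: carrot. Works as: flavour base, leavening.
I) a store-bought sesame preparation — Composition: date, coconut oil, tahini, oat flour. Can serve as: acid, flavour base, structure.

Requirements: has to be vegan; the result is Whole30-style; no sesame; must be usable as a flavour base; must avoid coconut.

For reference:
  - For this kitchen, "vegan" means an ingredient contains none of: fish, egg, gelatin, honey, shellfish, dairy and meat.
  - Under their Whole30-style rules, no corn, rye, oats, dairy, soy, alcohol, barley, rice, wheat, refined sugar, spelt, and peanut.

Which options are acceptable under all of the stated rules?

A: works as a flavour base, vegan, no coconut — OK
B: all constraints satisfied — keep
C: only date and agar; none excluded — keep
D: not usable as a flavour base; has shrimp, so not vegan — out
E: has oat flour, so not Whole30-style — reject
F: all constraints satisfied — valid
G: works as a flavour base, vegan, no coconut — valid
H: all constraints satisfied — valid
I: has oat flour, so not Whole30-style; has tahini, so not sesame-free (and 1 more) — no

A, B, C, F, G, H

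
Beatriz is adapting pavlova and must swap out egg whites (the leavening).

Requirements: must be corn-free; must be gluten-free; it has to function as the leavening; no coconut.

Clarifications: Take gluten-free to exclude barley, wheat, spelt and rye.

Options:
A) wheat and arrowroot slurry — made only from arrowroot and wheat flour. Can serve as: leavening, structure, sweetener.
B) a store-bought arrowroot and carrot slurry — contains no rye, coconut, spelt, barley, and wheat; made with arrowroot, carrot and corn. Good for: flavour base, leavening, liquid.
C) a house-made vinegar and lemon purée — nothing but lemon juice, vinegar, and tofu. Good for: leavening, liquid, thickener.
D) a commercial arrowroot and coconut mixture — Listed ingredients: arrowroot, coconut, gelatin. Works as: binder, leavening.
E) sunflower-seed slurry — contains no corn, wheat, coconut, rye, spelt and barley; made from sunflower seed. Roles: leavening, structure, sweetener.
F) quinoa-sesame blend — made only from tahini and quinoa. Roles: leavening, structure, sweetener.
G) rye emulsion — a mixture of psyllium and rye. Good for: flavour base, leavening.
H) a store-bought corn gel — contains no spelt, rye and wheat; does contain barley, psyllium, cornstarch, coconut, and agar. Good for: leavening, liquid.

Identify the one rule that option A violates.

usable as a leavening: satisfied
gluten-free: has wheat flour — fails
corn-free: satisfied
coconut-free: satisfied

gluten-free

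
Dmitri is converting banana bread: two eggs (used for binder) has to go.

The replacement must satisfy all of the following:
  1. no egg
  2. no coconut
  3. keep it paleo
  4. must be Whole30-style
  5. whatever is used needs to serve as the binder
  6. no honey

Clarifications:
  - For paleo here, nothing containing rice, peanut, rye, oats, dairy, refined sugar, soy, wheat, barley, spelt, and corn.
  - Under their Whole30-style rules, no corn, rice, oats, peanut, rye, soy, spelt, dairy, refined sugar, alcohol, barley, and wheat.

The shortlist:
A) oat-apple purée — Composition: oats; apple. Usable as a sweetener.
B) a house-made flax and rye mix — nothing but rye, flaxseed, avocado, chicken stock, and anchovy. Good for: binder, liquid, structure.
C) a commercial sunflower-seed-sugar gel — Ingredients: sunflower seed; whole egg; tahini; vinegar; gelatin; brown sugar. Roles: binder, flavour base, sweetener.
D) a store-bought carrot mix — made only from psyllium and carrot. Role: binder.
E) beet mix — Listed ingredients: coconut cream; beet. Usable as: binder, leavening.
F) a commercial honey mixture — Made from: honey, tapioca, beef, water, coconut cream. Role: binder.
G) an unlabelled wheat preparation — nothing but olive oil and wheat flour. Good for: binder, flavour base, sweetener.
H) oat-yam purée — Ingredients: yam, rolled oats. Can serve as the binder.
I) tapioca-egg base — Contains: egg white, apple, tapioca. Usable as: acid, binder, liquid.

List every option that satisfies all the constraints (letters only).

D

A: not usable as a binder; has oats, so not paleo (and 1 more) — no
B: has rye, so not paleo; has rye, so not Whole30-style — reject
C: has brown sugar, so not paleo; has brown sugar, so not Whole30-style (and 1 more) — reject
D: only psyllium and carrot; none excluded — valid
E: has coconut cream, so not coconut-free — out
F: has coconut cream, so not coconut-free; has honey, so not honey-free — out
G: has wheat flour, so not paleo; has wheat flour, so not Whole30-style — out
H: has rolled oats, so not paleo; has rolled oats, so not Whole30-style — out
I: has egg white, so not egg-free — reject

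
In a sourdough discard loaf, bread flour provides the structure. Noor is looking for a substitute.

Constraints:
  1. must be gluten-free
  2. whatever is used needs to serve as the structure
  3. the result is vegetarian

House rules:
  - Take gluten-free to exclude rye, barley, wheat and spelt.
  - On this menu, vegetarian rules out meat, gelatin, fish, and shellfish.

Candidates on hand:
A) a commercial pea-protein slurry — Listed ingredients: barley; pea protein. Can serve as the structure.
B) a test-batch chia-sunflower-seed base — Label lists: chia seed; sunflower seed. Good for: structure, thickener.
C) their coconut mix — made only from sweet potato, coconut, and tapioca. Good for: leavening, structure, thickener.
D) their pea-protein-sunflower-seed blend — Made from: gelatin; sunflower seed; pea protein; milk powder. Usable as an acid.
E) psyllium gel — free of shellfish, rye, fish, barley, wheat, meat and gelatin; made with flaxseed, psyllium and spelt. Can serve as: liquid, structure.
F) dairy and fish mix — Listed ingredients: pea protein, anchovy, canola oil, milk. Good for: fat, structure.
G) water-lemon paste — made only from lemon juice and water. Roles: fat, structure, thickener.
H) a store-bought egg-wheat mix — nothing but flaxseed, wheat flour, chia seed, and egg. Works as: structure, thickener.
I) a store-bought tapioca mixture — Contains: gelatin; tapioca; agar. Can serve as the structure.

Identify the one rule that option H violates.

usable as a structure: satisfied
gluten-free: has wheat flour — fails
vegetarian: satisfied

gluten-free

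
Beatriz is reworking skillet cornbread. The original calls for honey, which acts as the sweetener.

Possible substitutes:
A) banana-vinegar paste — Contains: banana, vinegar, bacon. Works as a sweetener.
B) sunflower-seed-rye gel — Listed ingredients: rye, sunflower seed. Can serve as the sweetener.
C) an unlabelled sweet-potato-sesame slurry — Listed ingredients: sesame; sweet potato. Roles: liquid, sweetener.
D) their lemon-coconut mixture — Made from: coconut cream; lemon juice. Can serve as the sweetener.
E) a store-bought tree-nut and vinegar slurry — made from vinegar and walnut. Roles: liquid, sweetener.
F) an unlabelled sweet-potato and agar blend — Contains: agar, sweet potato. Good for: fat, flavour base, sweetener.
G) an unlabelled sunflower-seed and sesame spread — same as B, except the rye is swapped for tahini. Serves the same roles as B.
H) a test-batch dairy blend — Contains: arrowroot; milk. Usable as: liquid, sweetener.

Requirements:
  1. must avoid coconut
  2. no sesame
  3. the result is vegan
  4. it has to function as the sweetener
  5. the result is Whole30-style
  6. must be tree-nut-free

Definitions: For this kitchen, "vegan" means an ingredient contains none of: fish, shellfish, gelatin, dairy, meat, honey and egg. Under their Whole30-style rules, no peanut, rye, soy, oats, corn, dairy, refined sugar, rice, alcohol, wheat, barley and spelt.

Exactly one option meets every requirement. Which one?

F

A: has bacon, so not vegan — reject
B: has rye, so not Whole30-style — reject
C: has sesame, so not sesame-free — out
D: has coconut cream, so not coconut-free — no
E: has walnut, so not tree-nut-free — no
F: every rule checks out — OK
G: has tahini, so not sesame-free — reject
H: has milk, so not vegan; has milk, so not Whole30-style — out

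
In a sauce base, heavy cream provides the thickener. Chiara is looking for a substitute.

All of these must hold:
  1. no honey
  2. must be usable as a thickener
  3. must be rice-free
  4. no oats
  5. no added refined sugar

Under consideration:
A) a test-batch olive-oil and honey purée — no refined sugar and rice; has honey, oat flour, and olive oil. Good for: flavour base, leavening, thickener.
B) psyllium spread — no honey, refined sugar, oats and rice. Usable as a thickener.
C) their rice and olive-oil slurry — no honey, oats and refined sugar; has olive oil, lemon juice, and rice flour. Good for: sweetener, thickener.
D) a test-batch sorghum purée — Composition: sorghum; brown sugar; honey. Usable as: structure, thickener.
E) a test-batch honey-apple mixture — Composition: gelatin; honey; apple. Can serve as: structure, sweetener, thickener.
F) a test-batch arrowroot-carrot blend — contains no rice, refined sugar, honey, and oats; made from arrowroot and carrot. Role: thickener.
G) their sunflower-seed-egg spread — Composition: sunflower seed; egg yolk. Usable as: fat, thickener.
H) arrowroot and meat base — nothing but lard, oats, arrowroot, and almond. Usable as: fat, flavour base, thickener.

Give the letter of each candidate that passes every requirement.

B, F, G

A: has oat flour, so not oat-free; has honey, so not honey-free — reject
B: every rule checks out — valid
C: has rice flour, so not rice-free — reject
D: has brown sugar, so not no-added-sugar; has honey, so not honey-free — no
E: has honey, so not honey-free — reject
F: every rule checks out — keep
G: no rice, no honey — keep
H: has oats, so not oat-free — out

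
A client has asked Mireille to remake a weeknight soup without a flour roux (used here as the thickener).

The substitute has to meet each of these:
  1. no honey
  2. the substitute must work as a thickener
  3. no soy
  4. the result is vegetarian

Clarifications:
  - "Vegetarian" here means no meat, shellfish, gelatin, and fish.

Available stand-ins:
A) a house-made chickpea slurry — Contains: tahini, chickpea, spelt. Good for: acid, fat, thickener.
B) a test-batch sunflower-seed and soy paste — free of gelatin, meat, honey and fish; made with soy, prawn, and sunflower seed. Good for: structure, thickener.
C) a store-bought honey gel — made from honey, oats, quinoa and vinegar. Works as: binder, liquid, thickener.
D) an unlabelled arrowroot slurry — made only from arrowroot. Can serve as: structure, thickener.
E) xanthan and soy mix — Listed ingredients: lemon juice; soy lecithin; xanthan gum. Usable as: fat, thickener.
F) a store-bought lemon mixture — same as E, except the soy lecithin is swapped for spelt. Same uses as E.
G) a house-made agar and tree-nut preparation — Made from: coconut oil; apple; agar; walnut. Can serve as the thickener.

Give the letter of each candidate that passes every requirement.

A: only tahini, spelt and chickpea; none excluded — keep
B: has prawn, so not vegetarian; has soy, so not soy-free — no
C: has honey, so not honey-free — out
D: works as a thickener, vegetarian, no soy — OK
E: has soy lecithin, so not soy-free — no
F: all constraints satisfied — OK
G: nothing on the exclusion list — keep

A, D, F, G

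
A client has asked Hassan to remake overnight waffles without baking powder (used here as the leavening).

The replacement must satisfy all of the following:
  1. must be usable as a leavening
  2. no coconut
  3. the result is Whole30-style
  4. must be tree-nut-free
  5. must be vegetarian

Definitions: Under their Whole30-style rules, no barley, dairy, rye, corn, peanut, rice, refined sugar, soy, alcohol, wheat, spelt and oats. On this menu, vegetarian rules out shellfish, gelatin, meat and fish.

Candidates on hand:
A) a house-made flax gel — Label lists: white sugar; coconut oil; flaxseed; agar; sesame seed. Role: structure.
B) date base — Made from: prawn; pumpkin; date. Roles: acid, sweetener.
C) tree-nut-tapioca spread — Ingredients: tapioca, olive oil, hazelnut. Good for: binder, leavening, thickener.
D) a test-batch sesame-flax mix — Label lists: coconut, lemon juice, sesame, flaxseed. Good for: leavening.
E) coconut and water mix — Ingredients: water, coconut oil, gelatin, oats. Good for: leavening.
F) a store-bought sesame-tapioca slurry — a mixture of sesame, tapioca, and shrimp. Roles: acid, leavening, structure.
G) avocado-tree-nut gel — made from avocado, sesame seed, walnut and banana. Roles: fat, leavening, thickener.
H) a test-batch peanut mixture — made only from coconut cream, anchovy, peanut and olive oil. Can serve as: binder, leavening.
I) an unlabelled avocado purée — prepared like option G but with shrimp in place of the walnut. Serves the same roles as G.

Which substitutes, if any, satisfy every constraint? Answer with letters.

none

A: not usable as a leavening; has white sugar, so not Whole30-style (and 1 more) — out
B: not usable as a leavening; has prawn, so not vegetarian — no
C: has hazelnut, so not tree-nut-free — out
D: has coconut, so not coconut-free — out
E: has oats, so not Whole30-style; has gelatin, so not vegetarian (and 1 more) — out
F: has shrimp, so not vegetarian — out
G: has walnut, so not tree-nut-free — out
H: has peanut, so not Whole30-style; has anchovy, so not vegetarian (and 1 more) — reject
I: has shrimp, so not vegetarian — reject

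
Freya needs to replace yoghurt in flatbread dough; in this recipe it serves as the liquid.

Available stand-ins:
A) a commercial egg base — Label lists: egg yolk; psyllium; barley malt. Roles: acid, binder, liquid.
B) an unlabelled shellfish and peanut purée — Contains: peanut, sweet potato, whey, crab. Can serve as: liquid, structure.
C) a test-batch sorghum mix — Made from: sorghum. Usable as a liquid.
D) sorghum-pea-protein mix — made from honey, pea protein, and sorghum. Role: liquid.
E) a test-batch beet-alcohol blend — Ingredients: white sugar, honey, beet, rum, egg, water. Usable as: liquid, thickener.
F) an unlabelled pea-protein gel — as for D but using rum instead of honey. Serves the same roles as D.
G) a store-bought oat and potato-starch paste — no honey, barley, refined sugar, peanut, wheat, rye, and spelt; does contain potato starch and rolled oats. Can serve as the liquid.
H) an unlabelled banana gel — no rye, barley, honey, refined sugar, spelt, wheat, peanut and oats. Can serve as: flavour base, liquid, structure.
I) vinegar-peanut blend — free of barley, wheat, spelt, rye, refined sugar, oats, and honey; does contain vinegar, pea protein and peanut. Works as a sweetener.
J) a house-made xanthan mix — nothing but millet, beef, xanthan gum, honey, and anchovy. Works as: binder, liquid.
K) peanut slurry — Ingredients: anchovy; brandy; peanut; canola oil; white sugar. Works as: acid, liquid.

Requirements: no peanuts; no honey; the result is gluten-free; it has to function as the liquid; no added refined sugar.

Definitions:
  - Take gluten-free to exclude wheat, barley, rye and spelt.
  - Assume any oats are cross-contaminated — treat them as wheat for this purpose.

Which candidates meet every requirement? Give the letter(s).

A: has barley malt, so not gluten-free — out
B: has peanut, so not peanut-free — out
C: only sorghum; none excluded — keep
D: has honey, so not honey-free — reject
E: has honey, so not honey-free; has white sugar, so not no-added-sugar — out
F: works as a liquid, no peanut, no honey — OK
G: has rolled oats, so not gluten-free — out
H: nothing on the exclusion list — OK
I: not usable as a liquid; has peanut, so not peanut-free — reject
J: has honey, so not honey-free — no
K: has peanut, so not peanut-free; has white sugar, so not no-added-sugar — reject

C, F, H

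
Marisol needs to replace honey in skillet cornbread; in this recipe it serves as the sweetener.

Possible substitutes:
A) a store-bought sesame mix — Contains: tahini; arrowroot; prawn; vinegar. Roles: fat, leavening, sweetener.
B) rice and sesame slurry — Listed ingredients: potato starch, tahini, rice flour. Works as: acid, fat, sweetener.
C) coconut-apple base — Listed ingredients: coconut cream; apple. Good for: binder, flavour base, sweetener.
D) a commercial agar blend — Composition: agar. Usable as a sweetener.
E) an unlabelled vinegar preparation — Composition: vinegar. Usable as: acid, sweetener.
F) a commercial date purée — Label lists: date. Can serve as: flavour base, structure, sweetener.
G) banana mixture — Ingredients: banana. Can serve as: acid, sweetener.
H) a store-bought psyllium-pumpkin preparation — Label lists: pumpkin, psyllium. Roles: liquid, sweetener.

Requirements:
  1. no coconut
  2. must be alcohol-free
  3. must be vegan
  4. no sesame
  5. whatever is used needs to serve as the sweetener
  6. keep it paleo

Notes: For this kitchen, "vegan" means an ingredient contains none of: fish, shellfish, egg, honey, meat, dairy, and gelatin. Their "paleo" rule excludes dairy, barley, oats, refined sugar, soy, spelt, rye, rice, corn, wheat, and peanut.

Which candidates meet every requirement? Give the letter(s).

D, E, F, G, H

A: has prawn, so not vegan; has tahini, so not sesame-free — reject
B: has rice flour, so not paleo; has tahini, so not sesame-free — reject
C: has coconut cream, so not coconut-free — no
D: works as a sweetener, paleo, no alcohol — OK
E: only vinegar; none excluded — OK
F: only date; none excluded — OK
G: vegan, no alcohol — OK
H: only pumpkin and psyllium; none excluded — keep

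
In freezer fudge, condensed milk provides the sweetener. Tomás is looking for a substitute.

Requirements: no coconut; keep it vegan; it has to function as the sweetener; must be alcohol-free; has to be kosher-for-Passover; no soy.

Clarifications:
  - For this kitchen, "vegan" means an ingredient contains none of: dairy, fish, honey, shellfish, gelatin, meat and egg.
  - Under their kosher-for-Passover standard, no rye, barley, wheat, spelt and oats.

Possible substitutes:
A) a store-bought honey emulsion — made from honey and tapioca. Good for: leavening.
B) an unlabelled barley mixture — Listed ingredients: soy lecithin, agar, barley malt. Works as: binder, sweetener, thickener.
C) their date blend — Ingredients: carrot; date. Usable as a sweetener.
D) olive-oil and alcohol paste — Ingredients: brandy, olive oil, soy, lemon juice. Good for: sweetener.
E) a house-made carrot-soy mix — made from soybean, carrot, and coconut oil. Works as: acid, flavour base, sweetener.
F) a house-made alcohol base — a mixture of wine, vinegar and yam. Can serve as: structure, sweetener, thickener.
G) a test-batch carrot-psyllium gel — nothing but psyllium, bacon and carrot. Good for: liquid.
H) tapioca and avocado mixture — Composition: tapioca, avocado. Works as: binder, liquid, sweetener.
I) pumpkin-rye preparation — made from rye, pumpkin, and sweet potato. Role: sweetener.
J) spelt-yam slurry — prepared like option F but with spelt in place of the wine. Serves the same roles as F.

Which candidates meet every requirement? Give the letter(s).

C, H

A: not usable as a sweetener; has honey, so not vegan — out
B: has barley malt, so not kosher-for-Passover; has soy lecithin, so not soy-free — out
C: only carrot and date; none excluded — OK
D: has soy, so not soy-free; has brandy, so not alcohol-free — reject
E: has soybean, so not soy-free; has coconut oil, so not coconut-free — no
F: has wine, so not alcohol-free — no
G: not usable as a sweetener; has bacon, so not vegan — out
H: works as a sweetener, no soy, no alcohol — OK
I: has rye, so not kosher-for-Passover — out
J: has spelt, so not kosher-for-Passover — no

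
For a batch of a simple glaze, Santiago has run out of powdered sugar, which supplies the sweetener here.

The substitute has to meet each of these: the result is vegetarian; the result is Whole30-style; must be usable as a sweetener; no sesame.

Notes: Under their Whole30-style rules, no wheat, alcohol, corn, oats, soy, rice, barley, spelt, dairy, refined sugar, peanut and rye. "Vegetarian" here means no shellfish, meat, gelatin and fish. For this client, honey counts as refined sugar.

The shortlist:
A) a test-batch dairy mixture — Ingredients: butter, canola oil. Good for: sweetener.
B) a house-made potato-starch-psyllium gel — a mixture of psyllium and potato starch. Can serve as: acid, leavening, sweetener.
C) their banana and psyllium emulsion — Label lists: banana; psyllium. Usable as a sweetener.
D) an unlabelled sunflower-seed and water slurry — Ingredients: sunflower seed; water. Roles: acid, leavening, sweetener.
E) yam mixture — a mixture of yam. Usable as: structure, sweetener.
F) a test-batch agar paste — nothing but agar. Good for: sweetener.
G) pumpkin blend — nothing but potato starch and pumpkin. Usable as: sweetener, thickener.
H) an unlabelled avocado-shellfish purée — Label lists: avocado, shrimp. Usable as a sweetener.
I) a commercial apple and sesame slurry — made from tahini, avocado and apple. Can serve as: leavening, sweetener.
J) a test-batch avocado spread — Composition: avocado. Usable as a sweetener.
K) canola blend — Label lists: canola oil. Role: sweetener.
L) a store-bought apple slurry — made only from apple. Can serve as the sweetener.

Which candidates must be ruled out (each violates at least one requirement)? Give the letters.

A: has butter, so not Whole30-style — out
B: only potato starch and psyllium; none excluded — OK
C: vegetarian, Whole30-style — keep
D: all constraints satisfied — keep
E: works as a sweetener, Whole30-style, no sesame — valid
F: works as a sweetener, Whole30-style, vegetarian — OK
G: only pumpkin and potato starch; none excluded — valid
H: has shrimp, so not vegetarian — out
I: has tahini, so not sesame-free — out
J: works as a sweetener, Whole30-style, vegetarian — keep
K: works as a sweetener, Whole30-style, no sesame — valid
L: nothing on the exclusion list — keep

A, H, I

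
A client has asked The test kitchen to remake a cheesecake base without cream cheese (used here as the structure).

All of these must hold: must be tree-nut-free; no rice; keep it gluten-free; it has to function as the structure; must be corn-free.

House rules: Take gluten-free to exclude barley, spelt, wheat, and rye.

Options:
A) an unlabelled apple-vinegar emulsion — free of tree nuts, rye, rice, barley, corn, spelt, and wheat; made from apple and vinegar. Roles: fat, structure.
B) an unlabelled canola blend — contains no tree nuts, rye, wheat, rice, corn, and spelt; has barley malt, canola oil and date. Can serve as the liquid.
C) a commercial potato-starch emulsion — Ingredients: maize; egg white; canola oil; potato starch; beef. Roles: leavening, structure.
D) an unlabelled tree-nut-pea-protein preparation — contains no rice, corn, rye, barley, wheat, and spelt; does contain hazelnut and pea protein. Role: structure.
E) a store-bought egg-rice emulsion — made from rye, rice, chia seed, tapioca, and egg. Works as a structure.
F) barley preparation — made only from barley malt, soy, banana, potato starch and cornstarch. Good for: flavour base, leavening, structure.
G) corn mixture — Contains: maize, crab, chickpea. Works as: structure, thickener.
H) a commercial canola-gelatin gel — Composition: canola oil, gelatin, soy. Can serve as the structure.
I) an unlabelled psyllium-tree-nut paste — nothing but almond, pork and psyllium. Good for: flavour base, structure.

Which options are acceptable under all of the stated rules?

A: works as a structure, gluten-free, no corn — OK
B: not usable as a structure; has barley malt, so not gluten-free — out
C: has maize, so not corn-free — reject
D: has hazelnut, so not tree-nut-free — no
E: has rye, so not gluten-free; has rice, so not rice-free — out
F: has barley malt, so not gluten-free; has cornstarch, so not corn-free — no
G: has maize, so not corn-free — no
H: gluten-free, no rice — OK
I: has almond, so not tree-nut-free — reject

A, H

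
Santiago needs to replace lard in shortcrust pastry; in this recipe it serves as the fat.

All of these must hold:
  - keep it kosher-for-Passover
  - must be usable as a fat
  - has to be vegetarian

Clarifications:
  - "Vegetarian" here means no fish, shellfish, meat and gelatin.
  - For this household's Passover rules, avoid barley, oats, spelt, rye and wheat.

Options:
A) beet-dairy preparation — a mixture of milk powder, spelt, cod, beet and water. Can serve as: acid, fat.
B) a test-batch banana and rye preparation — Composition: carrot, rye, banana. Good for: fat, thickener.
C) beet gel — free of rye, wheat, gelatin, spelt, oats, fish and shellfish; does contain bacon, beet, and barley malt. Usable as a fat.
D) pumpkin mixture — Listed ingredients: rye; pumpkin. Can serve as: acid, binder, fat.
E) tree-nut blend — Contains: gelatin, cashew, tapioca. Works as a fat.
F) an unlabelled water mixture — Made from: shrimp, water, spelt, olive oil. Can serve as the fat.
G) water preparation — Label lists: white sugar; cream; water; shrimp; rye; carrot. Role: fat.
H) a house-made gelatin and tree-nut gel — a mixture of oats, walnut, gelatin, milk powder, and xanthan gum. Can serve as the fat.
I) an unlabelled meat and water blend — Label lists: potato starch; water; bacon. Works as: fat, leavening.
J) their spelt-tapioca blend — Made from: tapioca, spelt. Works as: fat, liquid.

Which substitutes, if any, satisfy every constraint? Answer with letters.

A: has cod, so not vegetarian; has spelt, so not kosher-for-Passover — reject
B: has rye, so not kosher-for-Passover — out
C: has bacon, so not vegetarian; has barley malt, so not kosher-for-Passover — out
D: has rye, so not kosher-for-Passover — out
E: has gelatin, so not vegetarian — no
F: has shrimp, so not vegetarian; has spelt, so not kosher-for-Passover — no
G: has shrimp, so not vegetarian; has rye, so not kosher-for-Passover — out
H: has gelatin, so not vegetarian; has oats, so not kosher-for-Passover — no
I: has bacon, so not vegetarian — out
J: has spelt, so not kosher-for-Passover — no

none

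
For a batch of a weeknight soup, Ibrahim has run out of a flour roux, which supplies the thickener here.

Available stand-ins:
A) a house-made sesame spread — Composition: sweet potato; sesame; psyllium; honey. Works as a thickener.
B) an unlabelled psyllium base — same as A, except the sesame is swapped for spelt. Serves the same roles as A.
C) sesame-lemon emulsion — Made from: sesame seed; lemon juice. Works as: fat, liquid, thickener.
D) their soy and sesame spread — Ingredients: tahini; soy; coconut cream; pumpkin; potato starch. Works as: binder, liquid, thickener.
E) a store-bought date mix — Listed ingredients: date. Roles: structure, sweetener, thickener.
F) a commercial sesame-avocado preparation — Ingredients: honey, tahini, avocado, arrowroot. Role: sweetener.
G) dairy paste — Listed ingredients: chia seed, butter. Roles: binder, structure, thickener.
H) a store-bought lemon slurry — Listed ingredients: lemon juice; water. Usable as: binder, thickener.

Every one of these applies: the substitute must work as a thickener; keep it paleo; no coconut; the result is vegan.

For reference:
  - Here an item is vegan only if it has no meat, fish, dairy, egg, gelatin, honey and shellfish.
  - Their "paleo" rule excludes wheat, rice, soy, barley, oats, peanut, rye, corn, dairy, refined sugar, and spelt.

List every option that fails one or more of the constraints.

A, B, D, F, G

A: has honey, so not vegan — no
B: has honey, so not vegan; has spelt, so not paleo — out
C: works as a thickener, no coconut, paleo — keep
D: has soy, so not paleo; has coconut cream, so not coconut-free — out
E: all constraints satisfied — valid
F: not usable as a thickener; has honey, so not vegan — no
G: has butter, so not vegan; has butter, so not paleo — reject
H: only water and lemon juice; none excluded — valid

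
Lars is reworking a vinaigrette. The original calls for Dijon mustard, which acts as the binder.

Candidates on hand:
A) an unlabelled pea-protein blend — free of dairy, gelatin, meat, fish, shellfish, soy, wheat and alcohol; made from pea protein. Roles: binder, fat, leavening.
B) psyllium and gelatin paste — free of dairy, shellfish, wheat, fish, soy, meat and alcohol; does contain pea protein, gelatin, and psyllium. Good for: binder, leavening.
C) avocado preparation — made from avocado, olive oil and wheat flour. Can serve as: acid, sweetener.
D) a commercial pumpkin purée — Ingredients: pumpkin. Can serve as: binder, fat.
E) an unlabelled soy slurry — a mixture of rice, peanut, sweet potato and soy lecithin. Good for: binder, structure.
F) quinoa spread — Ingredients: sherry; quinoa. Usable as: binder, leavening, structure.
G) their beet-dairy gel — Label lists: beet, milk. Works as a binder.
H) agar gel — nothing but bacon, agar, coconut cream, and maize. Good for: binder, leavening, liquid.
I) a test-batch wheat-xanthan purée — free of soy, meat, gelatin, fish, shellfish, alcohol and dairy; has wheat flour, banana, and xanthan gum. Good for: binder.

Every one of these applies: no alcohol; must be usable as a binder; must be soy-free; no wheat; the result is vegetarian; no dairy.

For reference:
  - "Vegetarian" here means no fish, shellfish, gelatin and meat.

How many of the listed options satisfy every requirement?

2

A: no alcohol, no dairy — keep
B: has gelatin, so not vegetarian — reject
C: not usable as a binder; has wheat flour, so not wheat-free — out
D: nothing on the exclusion list — keep
E: has soy lecithin, so not soy-free — out
F: has sherry, so not alcohol-free — out
G: has milk, so not dairy-free — reject
H: has bacon, so not vegetarian — out
I: has wheat flour, so not wheat-free — reject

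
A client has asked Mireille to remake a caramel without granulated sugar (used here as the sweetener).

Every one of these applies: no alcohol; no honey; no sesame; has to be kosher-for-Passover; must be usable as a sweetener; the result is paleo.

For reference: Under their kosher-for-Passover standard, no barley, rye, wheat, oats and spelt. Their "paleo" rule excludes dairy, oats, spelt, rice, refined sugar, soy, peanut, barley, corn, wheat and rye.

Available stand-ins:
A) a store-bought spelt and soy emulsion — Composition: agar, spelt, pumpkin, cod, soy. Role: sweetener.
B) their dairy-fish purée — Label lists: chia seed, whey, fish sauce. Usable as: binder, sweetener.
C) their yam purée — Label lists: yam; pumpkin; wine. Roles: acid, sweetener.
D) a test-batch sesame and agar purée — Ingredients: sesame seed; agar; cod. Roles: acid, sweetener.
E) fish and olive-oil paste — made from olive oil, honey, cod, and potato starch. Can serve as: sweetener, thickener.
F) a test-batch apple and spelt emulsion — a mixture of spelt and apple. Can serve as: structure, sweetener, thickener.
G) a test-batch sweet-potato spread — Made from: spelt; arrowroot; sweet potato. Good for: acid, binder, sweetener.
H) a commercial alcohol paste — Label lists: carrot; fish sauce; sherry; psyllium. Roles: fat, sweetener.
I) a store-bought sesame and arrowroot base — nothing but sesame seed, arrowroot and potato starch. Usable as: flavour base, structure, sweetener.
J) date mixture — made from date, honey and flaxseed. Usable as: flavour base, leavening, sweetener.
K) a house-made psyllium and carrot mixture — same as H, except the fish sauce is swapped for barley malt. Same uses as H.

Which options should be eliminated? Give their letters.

A, B, C, D, E, F, G, H, I, J, K

A: has spelt, so not kosher-for-Passover; has soy, so not paleo — no
B: has whey, so not paleo — no
C: has wine, so not alcohol-free — no
D: has sesame seed, so not sesame-free — out
E: has honey, so not honey-free — no
F: has spelt, so not kosher-for-Passover; has spelt, so not paleo — reject
G: has spelt, so not kosher-for-Passover; has spelt, so not paleo — out
H: has sherry, so not alcohol-free — out
I: has sesame seed, so not sesame-free — no
J: has honey, so not honey-free — no
K: has barley malt, so not kosher-for-Passover; has barley malt, so not paleo (and 1 more) — reject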